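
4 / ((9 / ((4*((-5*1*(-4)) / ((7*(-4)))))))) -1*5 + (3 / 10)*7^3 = 60877 / 630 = 96.63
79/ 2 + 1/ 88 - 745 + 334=-32691/ 88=-371.49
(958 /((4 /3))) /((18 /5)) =2395 /12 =199.58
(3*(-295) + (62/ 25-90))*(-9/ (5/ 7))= 1531719/ 125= 12253.75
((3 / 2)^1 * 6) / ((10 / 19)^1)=171 / 10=17.10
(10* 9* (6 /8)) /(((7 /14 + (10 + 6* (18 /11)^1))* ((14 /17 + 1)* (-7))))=-8415 /32333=-0.26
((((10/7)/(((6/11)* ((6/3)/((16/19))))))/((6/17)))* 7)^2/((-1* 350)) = -279752/204687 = -1.37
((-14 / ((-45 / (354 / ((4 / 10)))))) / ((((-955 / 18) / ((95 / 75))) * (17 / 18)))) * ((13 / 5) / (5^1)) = -7344792 / 2029375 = -3.62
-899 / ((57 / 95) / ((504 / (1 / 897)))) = -677378520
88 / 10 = 8.80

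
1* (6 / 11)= 6 / 11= 0.55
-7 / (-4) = 7 / 4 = 1.75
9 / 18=0.50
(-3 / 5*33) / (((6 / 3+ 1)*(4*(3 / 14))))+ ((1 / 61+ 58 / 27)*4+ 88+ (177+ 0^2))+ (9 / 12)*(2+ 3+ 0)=8884187 / 32940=269.71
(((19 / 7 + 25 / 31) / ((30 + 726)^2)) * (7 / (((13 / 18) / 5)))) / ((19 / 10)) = 4775 / 30390633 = 0.00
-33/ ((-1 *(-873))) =-0.04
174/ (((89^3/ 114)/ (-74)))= -1467864/ 704969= -2.08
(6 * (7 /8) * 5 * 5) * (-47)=-24675 /4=-6168.75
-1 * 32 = -32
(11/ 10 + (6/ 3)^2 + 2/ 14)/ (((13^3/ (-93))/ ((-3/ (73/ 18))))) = 921537/ 5613335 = 0.16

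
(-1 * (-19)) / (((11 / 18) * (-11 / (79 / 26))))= -13509 / 1573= -8.59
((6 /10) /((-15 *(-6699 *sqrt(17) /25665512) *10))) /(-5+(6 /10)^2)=-188717 *sqrt(17) /971355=-0.80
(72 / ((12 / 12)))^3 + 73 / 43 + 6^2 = 16051285 / 43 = 373285.70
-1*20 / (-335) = 4 / 67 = 0.06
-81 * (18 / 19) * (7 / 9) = -1134 / 19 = -59.68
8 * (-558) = -4464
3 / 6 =1 / 2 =0.50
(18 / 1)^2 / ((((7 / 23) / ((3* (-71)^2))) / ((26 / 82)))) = 1465055748 / 287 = 5104723.86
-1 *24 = -24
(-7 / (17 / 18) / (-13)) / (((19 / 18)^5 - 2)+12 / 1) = 238085568 / 4723163159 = 0.05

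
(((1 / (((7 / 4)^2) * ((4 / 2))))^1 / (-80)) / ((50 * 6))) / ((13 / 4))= -1 / 477750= -0.00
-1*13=-13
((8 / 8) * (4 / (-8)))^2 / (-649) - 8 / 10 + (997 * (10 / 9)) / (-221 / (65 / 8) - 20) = -2835251 / 116820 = -24.27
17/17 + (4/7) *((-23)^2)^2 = 1119371/7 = 159910.14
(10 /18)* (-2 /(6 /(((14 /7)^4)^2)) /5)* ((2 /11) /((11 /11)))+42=40.28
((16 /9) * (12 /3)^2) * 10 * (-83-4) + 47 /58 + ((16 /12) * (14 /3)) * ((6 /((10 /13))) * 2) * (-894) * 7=-632189.06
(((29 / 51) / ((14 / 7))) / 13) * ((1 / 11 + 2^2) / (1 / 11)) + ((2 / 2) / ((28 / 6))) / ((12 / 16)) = 3929 / 3094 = 1.27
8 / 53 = 0.15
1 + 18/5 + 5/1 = 48/5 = 9.60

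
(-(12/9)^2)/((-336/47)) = 47/189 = 0.25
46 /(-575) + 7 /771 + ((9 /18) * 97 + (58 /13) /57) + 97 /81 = 12778625779 /257089950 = 49.70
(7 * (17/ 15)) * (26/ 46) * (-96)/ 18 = -24752/ 1035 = -23.91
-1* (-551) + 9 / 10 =5519 / 10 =551.90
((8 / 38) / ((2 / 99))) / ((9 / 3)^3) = 22 / 57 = 0.39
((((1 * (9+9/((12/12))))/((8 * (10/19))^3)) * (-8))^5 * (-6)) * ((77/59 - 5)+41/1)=5919129733024669198294769553/989855744000000000000000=5979.79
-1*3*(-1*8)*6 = 144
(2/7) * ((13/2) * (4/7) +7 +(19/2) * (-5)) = -515/49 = -10.51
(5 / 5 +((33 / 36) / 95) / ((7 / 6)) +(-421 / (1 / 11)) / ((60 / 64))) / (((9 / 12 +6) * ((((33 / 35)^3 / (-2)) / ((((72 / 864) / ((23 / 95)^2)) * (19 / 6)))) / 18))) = 217856762160625 / 1539864513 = 141477.88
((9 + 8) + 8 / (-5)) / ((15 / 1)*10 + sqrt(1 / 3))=6930 / 67499 - 77*sqrt(3) / 337495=0.10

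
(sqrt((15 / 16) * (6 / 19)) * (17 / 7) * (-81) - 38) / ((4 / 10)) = -20655 * sqrt(190) / 1064 - 95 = -362.58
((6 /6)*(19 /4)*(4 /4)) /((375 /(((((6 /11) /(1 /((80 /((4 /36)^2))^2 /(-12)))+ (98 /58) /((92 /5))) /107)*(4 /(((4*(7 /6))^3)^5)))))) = -1018091902185248391 /12213013353052050676121600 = -0.00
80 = 80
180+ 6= 186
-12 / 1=-12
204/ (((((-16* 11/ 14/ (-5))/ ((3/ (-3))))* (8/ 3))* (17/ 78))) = -12285/ 88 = -139.60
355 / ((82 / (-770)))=-136675 / 41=-3333.54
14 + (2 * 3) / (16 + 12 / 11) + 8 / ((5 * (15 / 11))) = 109447 / 7050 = 15.52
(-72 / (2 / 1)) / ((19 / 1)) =-36 / 19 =-1.89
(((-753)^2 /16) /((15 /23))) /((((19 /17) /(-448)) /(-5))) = 2069204844 /19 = 108905518.11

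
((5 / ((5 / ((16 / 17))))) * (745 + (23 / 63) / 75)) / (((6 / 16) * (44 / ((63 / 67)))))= 112644736 / 2819025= 39.96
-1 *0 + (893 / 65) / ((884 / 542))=242003 / 28730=8.42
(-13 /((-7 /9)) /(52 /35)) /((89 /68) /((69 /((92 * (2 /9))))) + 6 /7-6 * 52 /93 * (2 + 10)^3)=-4482135 /2309162624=-0.00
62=62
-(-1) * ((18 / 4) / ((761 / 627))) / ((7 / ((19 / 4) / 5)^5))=13972626657 / 34092800000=0.41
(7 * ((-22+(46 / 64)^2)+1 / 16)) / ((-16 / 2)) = 153545 / 8192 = 18.74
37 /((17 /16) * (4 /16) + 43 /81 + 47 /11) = 2109888 /289067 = 7.30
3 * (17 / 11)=51 / 11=4.64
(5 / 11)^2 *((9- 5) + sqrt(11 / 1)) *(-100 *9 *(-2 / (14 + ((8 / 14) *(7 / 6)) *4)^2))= 162 *sqrt(11) / 121 + 648 / 121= 9.80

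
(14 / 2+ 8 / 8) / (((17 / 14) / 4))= 26.35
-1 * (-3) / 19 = 3 / 19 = 0.16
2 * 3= 6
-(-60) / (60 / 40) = 40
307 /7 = 43.86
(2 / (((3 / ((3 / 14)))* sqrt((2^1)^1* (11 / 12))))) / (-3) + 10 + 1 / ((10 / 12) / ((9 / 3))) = 68 / 5- sqrt(66) / 231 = 13.56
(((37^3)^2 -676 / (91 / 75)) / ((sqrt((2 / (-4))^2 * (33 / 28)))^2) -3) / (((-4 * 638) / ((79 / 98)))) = -2063776575401 / 750288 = -2750645.85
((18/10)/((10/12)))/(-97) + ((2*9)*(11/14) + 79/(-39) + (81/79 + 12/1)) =1313789207/52299975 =25.12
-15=-15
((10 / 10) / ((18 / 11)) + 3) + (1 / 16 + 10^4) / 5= 1442609 / 720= 2003.62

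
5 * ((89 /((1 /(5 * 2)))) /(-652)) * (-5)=11125 /326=34.13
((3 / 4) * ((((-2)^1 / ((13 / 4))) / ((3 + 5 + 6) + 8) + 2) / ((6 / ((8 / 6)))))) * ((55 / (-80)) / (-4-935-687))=0.00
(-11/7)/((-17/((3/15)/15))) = 11/8925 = 0.00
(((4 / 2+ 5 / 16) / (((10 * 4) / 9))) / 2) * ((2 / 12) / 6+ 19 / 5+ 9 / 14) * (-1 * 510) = -10629471 / 17920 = -593.16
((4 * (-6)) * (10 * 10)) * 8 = -19200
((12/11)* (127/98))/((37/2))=1524/19943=0.08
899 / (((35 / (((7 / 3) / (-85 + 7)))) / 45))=-899 / 26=-34.58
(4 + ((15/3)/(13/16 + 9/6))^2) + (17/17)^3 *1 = 13245/1369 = 9.67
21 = 21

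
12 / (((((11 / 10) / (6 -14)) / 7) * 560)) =-12 / 11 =-1.09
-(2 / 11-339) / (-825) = -3727 / 9075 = -0.41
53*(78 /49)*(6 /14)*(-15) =-186030 /343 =-542.36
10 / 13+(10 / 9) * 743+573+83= 173432 / 117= 1482.32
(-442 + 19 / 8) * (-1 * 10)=4396.25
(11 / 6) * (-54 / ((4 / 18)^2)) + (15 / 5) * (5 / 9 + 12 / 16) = -12005 / 6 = -2000.83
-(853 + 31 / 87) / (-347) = 74242 / 30189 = 2.46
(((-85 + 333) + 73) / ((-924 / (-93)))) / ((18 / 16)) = 6634 / 231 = 28.72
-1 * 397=-397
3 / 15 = 1 / 5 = 0.20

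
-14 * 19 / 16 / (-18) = 133 / 144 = 0.92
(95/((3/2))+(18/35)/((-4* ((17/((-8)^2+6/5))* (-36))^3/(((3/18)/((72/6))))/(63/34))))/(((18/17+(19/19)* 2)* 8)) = 68554041130747/26487751680000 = 2.59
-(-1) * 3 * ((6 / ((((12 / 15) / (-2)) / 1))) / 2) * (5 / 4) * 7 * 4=-1575 / 2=-787.50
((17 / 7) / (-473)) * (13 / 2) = -221 / 6622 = -0.03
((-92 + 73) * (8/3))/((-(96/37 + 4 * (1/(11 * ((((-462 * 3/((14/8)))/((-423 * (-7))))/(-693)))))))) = 123728/2307033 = 0.05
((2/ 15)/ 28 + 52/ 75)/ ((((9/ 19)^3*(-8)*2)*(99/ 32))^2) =68969261546/ 2734542951525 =0.03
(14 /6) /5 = 7 /15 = 0.47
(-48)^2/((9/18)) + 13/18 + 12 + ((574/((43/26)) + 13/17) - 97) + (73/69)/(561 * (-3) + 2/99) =245640244370113/50423363910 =4871.56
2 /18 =1 /9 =0.11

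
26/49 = 0.53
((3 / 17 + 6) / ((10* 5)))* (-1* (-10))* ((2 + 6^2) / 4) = 399 / 34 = 11.74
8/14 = 4/7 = 0.57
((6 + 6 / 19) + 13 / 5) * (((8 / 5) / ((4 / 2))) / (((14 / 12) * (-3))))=-968 / 475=-2.04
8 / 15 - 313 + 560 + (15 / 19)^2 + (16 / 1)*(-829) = -70480792 / 5415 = -13015.84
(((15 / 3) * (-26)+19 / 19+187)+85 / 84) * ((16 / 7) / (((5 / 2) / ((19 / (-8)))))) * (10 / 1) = -188366 / 147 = -1281.40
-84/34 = -42/17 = -2.47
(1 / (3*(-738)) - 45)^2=9926336161 / 4901796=2025.04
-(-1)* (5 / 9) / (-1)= -5 / 9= -0.56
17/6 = 2.83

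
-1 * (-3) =3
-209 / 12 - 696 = -8561 / 12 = -713.42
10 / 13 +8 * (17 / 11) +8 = 3022 / 143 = 21.13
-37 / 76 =-0.49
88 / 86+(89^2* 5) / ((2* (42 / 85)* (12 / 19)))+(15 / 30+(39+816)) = 2787494369 / 43344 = 64310.96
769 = 769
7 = 7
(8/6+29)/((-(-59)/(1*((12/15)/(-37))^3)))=-5824/1120697625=-0.00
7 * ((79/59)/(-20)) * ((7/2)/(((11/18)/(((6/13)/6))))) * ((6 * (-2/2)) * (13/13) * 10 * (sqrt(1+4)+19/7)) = 104517 * sqrt(5)/8437+283689/8437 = 61.32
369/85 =4.34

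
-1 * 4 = -4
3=3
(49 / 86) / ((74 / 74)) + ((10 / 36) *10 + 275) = 215441 / 774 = 278.35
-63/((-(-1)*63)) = -1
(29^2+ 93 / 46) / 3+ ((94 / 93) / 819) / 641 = 631102984195 / 2245860162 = 281.01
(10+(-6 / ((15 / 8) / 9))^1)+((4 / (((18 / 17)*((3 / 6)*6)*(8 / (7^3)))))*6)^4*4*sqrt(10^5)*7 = -94 / 5+202306675955076175*sqrt(10) / 6561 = 97507983824956.18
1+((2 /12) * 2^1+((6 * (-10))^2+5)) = 10819 /3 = 3606.33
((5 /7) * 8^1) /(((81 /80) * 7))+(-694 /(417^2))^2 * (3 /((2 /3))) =1194669531938 /1481631831729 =0.81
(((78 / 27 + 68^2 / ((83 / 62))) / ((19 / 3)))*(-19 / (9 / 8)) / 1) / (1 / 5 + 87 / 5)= -12911750 / 24651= -523.78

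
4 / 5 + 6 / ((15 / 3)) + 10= 12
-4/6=-2/3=-0.67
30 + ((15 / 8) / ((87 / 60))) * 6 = 1095 / 29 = 37.76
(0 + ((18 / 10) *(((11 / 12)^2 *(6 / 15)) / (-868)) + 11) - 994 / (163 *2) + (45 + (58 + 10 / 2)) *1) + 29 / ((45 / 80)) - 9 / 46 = 980008626539 / 5857437600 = 167.31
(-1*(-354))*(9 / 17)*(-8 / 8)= -187.41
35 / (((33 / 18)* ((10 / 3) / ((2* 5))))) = 630 / 11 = 57.27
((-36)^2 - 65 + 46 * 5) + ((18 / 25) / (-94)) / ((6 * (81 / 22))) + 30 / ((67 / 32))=3135920338 / 2125575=1475.33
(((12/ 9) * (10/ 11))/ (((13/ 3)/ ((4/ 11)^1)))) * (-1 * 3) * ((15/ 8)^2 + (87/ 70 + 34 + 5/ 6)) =-24187/ 2002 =-12.08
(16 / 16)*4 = 4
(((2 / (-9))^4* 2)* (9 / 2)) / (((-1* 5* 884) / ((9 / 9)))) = -4 / 805545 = -0.00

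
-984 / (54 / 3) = -164 / 3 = -54.67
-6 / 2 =-3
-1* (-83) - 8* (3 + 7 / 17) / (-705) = 995219 / 11985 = 83.04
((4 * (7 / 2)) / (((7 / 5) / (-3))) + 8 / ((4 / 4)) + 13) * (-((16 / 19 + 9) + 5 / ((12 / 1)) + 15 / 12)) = 1968 / 19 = 103.58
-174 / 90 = -29 / 15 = -1.93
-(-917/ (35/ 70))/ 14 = 131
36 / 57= 12 / 19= 0.63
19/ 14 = 1.36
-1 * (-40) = 40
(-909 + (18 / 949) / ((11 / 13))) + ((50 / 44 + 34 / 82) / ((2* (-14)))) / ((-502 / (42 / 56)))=-3365148790131 / 3702125504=-908.98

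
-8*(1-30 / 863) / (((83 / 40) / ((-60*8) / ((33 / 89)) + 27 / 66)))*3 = 14447.99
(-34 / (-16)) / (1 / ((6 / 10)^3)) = 459 / 1000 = 0.46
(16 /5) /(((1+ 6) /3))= 48 /35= 1.37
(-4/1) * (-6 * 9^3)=17496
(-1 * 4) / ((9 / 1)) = -4 / 9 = -0.44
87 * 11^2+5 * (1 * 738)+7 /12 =170611 /12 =14217.58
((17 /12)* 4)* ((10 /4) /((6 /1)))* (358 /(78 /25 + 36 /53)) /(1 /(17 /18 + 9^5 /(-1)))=-21427225541875 /1631016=-13137348.46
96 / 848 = 6 / 53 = 0.11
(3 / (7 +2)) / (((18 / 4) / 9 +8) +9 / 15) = 10 / 273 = 0.04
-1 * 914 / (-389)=914 / 389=2.35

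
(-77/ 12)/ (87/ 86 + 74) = -3311/ 38706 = -0.09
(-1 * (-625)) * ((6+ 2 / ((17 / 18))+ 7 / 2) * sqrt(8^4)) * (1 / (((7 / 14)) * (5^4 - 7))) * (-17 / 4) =-1975000 / 309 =-6391.59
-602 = -602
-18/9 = -2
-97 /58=-1.67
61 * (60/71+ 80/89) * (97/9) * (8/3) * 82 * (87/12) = 1817661.00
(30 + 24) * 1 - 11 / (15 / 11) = 689 / 15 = 45.93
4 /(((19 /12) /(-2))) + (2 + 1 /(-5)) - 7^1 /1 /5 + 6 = 128 /95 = 1.35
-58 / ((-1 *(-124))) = -29 / 62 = -0.47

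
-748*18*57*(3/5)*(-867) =399226449.60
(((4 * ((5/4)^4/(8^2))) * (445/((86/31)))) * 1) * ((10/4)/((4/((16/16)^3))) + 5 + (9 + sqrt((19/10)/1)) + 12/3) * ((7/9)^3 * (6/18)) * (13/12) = 7688988125 * sqrt(190)/18489212928 + 5728296153125/73956851712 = 83.19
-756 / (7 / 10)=-1080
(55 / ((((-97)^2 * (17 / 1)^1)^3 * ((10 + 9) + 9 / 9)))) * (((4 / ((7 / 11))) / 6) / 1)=121 / 171880441329079434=0.00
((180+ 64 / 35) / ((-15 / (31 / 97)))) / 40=-49321 / 509250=-0.10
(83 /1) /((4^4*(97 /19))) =1577 /24832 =0.06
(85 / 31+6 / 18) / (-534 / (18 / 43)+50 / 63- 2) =-0.00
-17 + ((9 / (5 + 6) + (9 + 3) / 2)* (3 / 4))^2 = 9.15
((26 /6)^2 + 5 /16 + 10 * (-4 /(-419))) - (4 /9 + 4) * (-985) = 265295191 /60336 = 4396.96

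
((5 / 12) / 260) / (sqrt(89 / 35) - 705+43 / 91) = -140245 / 61654912299 - 91 * sqrt(3115) / 986478596784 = -0.00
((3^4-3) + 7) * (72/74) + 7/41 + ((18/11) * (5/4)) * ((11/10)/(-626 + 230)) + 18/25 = 83.59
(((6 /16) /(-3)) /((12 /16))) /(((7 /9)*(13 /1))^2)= -27 /16562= -0.00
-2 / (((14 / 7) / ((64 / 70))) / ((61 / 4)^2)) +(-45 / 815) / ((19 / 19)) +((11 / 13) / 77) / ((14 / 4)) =-110414221 / 519155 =-212.68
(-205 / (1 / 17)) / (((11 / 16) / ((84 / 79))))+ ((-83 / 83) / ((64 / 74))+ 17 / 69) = -10343664541 / 1918752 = -5390.83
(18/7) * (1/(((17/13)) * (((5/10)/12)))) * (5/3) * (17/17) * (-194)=-1815840/119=-15259.16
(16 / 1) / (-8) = -2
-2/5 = -0.40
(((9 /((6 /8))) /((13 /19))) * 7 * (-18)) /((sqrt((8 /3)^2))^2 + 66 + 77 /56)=-2068416 /69719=-29.67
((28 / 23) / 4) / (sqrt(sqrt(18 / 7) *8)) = 7 *14^(1 / 4) *sqrt(3) / 276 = 0.08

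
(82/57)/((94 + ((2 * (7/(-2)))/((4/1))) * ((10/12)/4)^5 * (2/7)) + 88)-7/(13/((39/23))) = -1146446739813/1266597308807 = -0.91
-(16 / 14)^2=-64 / 49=-1.31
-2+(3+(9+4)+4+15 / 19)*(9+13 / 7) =1566 / 7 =223.71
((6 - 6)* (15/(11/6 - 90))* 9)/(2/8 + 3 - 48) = 0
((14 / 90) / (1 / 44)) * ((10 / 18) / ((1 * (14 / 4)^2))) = 176 / 567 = 0.31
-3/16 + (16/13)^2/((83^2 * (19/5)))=-66341257/353929264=-0.19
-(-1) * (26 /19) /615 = 0.00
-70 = -70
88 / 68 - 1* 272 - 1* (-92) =-3038 / 17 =-178.71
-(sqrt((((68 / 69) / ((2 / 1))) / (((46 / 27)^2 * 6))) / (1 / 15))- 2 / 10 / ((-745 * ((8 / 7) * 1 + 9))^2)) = 49 / 13989405125- 9 * sqrt(5865) / 1058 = -0.65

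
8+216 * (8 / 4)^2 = 872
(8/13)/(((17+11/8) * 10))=32/9555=0.00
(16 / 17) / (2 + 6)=2 / 17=0.12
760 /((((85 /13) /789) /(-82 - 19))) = -157465464 /17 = -9262674.35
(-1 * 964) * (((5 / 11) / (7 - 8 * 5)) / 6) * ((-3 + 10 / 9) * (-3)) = 40970 / 3267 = 12.54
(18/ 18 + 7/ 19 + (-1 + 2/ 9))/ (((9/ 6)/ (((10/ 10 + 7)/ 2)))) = 808/ 513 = 1.58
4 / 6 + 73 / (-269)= 319 / 807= 0.40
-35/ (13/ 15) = -40.38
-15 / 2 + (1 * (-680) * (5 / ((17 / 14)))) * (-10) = 55985 / 2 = 27992.50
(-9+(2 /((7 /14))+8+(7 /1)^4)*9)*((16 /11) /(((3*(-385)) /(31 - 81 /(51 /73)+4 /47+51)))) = 3131856576 /3383765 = 925.55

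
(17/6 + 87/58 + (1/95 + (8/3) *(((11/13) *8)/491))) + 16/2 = 22522274/1819155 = 12.38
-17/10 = -1.70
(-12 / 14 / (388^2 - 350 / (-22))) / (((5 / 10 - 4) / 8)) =352 / 27050597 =0.00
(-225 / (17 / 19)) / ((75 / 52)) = -2964 / 17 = -174.35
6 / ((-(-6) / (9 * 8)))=72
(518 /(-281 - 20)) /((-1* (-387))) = -74 /16641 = -0.00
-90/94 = -45/47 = -0.96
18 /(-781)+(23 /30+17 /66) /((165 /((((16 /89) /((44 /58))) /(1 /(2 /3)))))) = -125275814 /5677147575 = -0.02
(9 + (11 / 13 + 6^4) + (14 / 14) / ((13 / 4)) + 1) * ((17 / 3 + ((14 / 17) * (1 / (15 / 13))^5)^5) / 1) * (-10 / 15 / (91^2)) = -69177409673326609289317584555924786921802 / 115790645485626507692727148532867431640625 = -0.60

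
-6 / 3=-2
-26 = -26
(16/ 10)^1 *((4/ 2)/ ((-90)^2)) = 0.00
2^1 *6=12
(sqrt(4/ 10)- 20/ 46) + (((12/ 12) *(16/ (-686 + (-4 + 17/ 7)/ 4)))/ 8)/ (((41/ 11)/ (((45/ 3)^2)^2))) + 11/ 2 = -1250910893/ 36247034 + sqrt(10)/ 5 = -33.88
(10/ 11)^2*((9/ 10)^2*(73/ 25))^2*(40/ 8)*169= 5908843161/ 1512500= 3906.67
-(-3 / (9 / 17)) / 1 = 17 / 3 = 5.67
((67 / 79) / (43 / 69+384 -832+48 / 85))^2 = 154413632025 / 42858806979073969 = 0.00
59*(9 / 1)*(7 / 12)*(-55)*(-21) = 1431045 / 4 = 357761.25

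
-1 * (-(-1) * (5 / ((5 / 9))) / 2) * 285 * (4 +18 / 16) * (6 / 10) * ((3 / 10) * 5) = -189297 / 32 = -5915.53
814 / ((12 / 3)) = 407 / 2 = 203.50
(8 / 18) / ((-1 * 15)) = -4 / 135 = -0.03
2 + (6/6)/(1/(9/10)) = 29/10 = 2.90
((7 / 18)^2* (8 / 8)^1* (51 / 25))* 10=833 / 270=3.09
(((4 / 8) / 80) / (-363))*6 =-1 / 9680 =-0.00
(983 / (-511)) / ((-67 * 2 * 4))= 983 / 273896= 0.00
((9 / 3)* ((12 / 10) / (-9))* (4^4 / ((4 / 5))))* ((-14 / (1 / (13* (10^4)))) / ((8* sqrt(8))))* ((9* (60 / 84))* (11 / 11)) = 46800000* sqrt(2) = 66185194.72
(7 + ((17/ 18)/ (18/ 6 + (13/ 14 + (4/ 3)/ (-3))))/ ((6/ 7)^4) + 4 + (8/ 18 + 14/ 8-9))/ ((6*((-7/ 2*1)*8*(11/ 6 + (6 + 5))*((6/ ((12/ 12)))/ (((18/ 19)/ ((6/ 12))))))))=-2672123/ 3884370336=-0.00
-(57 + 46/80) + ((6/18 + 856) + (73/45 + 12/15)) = 57685/72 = 801.18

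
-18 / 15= -6 / 5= -1.20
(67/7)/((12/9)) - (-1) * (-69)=-61.82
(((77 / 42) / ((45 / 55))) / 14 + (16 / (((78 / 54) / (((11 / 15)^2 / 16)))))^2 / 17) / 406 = 228339221 / 551141955000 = 0.00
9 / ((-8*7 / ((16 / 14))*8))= -9 / 392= -0.02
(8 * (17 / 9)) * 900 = 13600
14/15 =0.93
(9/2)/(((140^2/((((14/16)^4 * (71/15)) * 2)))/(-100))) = -10437/81920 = -0.13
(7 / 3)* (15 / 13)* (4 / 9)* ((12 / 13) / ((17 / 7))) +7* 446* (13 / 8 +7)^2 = 64055852539 / 275808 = 232247.99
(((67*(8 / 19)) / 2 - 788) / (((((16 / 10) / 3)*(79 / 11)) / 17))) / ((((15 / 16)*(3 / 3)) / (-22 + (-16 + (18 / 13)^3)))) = 427042331584 / 3297697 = 129497.14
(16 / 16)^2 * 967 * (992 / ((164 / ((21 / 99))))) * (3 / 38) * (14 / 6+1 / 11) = 67148480 / 282777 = 237.46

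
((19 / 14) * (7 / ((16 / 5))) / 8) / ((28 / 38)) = 1805 / 3584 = 0.50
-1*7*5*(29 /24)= -1015 /24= -42.29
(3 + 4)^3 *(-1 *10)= -3430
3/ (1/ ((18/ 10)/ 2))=27/ 10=2.70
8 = 8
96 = 96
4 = 4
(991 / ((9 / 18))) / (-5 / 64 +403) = 126848 / 25787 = 4.92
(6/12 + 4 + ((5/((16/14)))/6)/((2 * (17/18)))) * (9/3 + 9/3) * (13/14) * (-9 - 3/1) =-155493/476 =-326.67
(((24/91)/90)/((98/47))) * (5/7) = 94/93639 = 0.00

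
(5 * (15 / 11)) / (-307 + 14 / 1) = -75 / 3223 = -0.02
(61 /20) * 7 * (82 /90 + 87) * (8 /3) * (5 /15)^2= 556.12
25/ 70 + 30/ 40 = 31/ 28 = 1.11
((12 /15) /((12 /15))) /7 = 1 /7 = 0.14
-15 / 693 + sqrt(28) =-5 / 231 + 2 * sqrt(7) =5.27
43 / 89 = 0.48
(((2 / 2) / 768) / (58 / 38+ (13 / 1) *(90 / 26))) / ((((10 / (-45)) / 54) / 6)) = -4617 / 113152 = -0.04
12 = 12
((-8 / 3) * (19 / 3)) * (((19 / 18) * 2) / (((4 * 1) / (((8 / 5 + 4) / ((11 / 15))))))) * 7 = -141512 / 297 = -476.47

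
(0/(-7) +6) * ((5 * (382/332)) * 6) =17190/83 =207.11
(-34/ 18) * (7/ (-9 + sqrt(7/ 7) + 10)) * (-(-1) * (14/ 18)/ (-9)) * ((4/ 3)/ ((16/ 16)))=1666/ 2187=0.76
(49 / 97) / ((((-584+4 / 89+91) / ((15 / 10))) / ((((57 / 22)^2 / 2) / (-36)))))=4722963 / 32955993664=0.00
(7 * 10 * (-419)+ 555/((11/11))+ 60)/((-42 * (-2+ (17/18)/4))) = -344580/889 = -387.60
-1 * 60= -60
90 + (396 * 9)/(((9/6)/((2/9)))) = 618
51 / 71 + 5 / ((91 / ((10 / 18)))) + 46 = 46.75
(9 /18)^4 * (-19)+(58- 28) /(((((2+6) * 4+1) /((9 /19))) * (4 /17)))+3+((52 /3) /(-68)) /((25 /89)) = 11661767 /4263600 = 2.74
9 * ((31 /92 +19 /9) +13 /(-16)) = 14.72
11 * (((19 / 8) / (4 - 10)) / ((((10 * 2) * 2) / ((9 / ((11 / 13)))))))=-741 / 640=-1.16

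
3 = 3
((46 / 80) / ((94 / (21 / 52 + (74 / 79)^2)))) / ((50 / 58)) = 277347271 / 30506008000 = 0.01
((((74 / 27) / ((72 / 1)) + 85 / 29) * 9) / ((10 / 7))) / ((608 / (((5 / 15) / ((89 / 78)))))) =7616063 / 847393920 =0.01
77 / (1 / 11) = 847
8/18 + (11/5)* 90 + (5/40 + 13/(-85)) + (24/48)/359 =435939991/2197080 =198.42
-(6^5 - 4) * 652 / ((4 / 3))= -3800508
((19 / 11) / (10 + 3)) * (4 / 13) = 76 / 1859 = 0.04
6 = 6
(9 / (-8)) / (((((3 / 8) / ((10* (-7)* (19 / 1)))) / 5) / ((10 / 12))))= 16625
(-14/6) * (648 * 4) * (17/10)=-51408/5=-10281.60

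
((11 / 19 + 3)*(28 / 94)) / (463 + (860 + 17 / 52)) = 0.00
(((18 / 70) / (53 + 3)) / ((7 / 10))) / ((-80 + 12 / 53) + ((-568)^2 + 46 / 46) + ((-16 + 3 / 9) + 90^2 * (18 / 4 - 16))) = 1431 / 50038692200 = 0.00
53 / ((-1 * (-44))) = 53 / 44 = 1.20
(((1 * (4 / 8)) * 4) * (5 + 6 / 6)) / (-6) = -2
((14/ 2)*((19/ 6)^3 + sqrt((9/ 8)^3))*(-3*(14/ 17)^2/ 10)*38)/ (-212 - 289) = 175959*sqrt(2)/ 1930520 + 44700103/ 13031010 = 3.56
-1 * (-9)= 9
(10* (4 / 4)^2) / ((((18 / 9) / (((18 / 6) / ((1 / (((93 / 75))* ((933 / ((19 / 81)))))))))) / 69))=484951941 / 95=5104757.27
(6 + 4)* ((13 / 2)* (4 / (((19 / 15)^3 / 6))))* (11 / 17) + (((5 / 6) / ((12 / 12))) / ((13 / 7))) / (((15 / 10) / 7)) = 6804622735 / 13642551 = 498.78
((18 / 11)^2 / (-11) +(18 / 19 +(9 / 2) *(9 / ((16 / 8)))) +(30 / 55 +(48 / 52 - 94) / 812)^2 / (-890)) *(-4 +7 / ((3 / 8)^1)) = 307.32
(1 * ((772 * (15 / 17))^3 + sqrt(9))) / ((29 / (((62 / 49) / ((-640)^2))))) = 48137926128909 / 1429785190400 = 33.67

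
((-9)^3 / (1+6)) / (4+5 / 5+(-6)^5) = 729 / 54397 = 0.01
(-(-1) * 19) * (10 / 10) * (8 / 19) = 8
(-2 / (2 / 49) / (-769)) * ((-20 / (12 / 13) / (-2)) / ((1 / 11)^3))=4239235 / 4614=918.78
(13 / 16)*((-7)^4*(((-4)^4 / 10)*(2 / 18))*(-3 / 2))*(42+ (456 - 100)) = -49691096 / 15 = -3312739.73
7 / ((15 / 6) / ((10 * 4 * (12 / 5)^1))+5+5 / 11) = 14784 / 11575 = 1.28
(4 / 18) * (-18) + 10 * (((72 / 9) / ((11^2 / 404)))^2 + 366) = 157985736 / 14641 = 10790.64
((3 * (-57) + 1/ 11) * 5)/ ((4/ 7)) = -16450/ 11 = -1495.45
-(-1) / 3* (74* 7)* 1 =518 / 3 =172.67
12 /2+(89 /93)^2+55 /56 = 3825335 /484344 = 7.90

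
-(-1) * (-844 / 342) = -422 / 171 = -2.47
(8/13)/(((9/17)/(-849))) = -38488/39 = -986.87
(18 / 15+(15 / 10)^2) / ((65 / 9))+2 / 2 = 1.48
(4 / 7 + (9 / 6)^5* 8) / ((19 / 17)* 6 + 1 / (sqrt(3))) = 4991319 / 541786 - 496213* sqrt(3) / 1083572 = 8.42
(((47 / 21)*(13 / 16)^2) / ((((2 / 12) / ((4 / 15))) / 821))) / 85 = 22.83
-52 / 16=-13 / 4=-3.25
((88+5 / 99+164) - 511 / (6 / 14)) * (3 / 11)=-93088 / 363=-256.44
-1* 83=-83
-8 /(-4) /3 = 2 /3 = 0.67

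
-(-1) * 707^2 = 499849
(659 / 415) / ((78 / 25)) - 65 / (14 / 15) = -1566505 / 22659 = -69.13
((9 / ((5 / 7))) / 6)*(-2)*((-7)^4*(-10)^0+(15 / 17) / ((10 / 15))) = -1715259 / 170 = -10089.76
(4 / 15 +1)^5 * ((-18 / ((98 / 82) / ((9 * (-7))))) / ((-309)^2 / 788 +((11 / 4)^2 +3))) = 639982451936 / 27248615625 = 23.49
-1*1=-1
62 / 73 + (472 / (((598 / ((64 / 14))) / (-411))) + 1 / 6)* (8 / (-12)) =1360511041 / 1375101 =989.39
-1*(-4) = 4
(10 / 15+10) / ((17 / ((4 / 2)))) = 64 / 51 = 1.25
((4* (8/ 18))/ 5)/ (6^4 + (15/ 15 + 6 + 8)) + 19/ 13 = 1121113/ 766935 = 1.46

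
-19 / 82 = -0.23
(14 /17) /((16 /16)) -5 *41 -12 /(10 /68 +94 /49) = -4094525 /19499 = -209.99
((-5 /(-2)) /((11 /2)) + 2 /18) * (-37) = -2072 /99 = -20.93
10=10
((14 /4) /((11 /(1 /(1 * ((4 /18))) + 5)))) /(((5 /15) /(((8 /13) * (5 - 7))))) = -1596 /143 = -11.16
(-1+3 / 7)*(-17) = 68 / 7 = 9.71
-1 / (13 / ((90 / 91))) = -90 / 1183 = -0.08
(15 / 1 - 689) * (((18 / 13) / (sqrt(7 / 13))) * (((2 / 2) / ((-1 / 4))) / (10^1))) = 24264 * sqrt(91) / 455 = 508.71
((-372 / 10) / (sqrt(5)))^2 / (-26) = -17298 / 1625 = -10.64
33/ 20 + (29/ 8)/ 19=1399/ 760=1.84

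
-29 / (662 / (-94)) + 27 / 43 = 67546 / 14233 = 4.75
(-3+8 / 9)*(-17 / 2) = 323 / 18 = 17.94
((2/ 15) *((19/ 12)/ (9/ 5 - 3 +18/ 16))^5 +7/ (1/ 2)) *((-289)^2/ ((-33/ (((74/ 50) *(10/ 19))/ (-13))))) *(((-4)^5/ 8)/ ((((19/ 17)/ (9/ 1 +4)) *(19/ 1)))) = 6643927252.59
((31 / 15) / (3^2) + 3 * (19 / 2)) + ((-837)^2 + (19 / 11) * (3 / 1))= 2080790647 / 2970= 700602.91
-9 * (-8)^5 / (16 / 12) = 221184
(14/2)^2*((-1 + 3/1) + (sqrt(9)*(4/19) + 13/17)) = 166.42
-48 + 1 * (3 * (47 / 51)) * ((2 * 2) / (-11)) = -9164 / 187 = -49.01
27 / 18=3 / 2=1.50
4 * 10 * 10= 400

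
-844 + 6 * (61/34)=-14165/17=-833.24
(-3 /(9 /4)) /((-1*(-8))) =-1 /6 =-0.17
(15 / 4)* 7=105 / 4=26.25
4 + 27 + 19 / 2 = 81 / 2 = 40.50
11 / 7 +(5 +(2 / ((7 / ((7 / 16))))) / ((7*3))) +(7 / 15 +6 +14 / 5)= 13309 / 840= 15.84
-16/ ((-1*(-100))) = -4/ 25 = -0.16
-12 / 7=-1.71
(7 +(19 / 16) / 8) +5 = 12.15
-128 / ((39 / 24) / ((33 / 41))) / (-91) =33792 / 48503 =0.70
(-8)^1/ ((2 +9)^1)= -0.73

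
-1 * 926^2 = -857476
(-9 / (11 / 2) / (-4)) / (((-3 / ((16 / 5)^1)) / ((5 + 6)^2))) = -264 / 5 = -52.80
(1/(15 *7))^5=1/12762815625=0.00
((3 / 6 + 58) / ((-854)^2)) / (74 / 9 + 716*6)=1053 / 56504486416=0.00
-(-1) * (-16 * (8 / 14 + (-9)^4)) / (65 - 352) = 734896 / 2009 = 365.80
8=8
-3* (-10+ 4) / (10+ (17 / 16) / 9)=2592 / 1457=1.78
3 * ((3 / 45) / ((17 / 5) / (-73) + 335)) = 0.00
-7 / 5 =-1.40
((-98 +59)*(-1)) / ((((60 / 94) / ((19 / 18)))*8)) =11609 / 1440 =8.06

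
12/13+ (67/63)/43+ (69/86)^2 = 9640447/6057324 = 1.59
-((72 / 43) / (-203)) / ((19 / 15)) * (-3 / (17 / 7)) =-3240 / 402781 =-0.01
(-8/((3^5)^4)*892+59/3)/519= 68573419417/1809641104119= 0.04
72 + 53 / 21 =1565 / 21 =74.52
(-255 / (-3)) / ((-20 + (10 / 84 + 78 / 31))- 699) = -0.12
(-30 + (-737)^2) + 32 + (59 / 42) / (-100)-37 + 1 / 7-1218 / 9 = 2280594941 / 4200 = 542998.80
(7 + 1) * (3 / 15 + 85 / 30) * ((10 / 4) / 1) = 182 / 3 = 60.67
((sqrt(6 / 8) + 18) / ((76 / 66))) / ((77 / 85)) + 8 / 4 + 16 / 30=255 * sqrt(3) / 532 + 39479 / 1995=20.62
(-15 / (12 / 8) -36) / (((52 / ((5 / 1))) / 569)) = -65435 / 26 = -2516.73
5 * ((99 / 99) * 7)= 35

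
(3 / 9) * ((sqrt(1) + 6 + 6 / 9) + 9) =50 / 9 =5.56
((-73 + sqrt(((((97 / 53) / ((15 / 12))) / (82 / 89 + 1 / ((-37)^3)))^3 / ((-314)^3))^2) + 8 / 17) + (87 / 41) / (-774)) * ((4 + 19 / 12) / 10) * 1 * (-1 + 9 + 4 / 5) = -265261774401591337876219430229998374591033 / 744334024409189361251839370765026012500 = -356.37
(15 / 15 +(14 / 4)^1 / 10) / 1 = 27 / 20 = 1.35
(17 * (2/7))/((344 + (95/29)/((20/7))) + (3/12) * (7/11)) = 21692/1542135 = 0.01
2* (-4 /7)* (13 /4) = -26 /7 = -3.71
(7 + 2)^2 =81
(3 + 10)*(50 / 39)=50 / 3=16.67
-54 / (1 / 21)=-1134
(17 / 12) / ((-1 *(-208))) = 17 / 2496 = 0.01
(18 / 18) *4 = 4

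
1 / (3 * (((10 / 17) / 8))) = 68 / 15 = 4.53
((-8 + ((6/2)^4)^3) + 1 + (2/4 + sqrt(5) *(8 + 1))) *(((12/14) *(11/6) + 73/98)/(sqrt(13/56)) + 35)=(227 *sqrt(182) + 22295) *(18 *sqrt(5) + 1062869)/1274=21155896.59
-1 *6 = -6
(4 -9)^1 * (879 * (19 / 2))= -83505 / 2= -41752.50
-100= -100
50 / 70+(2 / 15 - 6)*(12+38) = -6145 / 21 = -292.62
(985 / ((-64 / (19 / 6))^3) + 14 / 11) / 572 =718406191 / 356272570368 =0.00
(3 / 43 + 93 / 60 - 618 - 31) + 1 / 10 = -556661 / 860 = -647.28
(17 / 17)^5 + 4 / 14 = 9 / 7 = 1.29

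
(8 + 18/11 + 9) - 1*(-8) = 293/11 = 26.64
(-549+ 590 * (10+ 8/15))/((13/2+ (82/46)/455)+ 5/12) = 711494420/869087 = 818.67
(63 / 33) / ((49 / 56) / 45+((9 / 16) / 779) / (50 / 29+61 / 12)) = 13951609560 / 142874897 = 97.65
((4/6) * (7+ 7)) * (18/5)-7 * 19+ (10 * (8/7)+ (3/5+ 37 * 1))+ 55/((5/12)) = 2857/35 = 81.63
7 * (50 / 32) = 175 / 16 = 10.94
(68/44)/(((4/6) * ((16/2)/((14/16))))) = 357/1408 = 0.25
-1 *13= -13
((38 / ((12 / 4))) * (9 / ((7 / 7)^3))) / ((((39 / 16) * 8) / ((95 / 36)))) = 1805 / 117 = 15.43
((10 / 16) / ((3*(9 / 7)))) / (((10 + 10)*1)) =7 / 864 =0.01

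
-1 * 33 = -33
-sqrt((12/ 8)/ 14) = -sqrt(21)/ 14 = -0.33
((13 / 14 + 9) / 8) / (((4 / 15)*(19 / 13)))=27105 / 8512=3.18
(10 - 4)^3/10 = 108/5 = 21.60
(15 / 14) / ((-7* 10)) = -3 / 196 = -0.02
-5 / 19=-0.26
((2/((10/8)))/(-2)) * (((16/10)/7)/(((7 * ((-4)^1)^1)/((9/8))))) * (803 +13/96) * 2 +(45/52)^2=12.55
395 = 395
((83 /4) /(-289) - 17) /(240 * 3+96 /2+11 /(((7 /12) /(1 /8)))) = -27629 /1246746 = -0.02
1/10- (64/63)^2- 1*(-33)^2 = -1089.93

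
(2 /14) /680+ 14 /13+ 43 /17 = 223173 /61880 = 3.61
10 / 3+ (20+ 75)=295 / 3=98.33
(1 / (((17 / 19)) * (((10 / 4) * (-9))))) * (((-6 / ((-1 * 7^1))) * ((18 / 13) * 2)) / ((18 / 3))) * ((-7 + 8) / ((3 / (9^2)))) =-4104 / 7735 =-0.53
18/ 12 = 3/ 2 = 1.50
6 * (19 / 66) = 19 / 11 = 1.73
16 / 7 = 2.29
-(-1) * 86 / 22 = 43 / 11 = 3.91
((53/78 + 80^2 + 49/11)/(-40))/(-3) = 1099121/20592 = 53.38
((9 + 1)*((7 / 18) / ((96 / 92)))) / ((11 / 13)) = 10465 / 2376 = 4.40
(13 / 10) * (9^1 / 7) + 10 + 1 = 887 / 70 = 12.67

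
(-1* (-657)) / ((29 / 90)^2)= 5321700 / 841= 6327.82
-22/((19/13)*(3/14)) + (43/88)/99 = -11626799/165528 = -70.24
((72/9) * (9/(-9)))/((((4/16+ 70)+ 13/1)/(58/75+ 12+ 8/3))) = -12352/8325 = -1.48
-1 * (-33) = 33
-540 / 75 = -36 / 5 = -7.20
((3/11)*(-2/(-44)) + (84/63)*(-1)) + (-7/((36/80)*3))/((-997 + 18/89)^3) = -9960861714636161/7540756656399450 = -1.32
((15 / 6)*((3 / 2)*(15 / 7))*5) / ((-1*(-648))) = 125 / 2016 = 0.06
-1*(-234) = 234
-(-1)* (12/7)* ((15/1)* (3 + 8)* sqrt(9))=5940/7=848.57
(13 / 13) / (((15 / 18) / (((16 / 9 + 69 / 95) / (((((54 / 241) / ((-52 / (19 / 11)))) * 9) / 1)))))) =-295141132 / 6579225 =-44.86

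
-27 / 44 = -0.61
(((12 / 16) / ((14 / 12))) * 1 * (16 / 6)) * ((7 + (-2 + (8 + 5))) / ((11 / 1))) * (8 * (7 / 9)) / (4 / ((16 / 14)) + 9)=384 / 275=1.40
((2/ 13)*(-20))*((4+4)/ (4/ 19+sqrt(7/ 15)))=364800/ 29731 - 115520*sqrt(105)/ 29731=-27.54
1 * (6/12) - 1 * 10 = -19/2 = -9.50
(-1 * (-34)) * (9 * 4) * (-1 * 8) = -9792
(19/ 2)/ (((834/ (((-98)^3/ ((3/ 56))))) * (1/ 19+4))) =-49381.63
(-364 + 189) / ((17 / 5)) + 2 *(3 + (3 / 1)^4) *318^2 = 288809269 / 17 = 16988780.53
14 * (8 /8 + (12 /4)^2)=140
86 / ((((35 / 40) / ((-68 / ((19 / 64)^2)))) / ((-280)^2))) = -2146225356800 / 361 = -5945222595.01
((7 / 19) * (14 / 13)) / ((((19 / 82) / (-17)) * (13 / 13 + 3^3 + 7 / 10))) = -4760 / 4693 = -1.01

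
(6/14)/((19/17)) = 51/133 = 0.38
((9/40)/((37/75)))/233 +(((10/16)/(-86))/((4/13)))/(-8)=931885/189799936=0.00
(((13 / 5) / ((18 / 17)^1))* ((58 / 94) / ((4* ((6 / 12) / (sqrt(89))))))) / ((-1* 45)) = -0.16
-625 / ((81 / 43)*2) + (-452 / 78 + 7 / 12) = -171.11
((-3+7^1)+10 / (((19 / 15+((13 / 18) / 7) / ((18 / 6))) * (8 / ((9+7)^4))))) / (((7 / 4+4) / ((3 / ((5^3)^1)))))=1858063632 / 7069625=262.82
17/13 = 1.31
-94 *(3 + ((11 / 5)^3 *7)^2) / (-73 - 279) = 1020527027 / 687500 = 1484.40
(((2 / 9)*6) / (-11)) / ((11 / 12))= -16 / 121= -0.13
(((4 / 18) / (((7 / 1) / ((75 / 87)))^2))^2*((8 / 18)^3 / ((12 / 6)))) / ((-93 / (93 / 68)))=-12500000 / 1704690811383273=-0.00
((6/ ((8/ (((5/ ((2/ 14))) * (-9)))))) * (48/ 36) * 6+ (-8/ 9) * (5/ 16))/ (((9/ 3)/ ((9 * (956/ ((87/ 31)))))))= -504182450/ 261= -1931733.52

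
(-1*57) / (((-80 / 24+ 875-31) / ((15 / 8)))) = -2565 / 20176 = -0.13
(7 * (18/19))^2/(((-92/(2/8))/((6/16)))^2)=35721/782209024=0.00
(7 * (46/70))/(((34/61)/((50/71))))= 7015/1207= 5.81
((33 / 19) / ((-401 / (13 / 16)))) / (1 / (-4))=429 / 30476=0.01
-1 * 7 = -7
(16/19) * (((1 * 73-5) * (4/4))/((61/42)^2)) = 1919232/70699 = 27.15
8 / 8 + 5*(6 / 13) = 43 / 13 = 3.31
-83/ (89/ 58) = -4814/ 89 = -54.09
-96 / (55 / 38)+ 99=1797 / 55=32.67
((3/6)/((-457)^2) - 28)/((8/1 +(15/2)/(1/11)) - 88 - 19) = 11695543/6892017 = 1.70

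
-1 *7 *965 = -6755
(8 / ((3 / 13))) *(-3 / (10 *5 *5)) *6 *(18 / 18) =-2.50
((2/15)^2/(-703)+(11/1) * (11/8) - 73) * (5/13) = -73235057/3290040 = -22.26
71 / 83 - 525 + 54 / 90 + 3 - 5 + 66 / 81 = -5879597 / 11205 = -524.73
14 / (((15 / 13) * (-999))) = -182 / 14985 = -0.01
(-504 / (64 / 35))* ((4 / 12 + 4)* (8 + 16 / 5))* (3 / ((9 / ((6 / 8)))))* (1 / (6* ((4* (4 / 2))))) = -69.67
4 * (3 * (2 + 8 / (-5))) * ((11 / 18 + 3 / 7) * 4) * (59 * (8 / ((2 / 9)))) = 1483968 / 35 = 42399.09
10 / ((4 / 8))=20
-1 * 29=-29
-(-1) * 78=78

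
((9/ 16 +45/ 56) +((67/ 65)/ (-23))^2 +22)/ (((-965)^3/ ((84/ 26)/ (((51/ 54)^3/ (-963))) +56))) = 24265702046579549/ 256557336043323331250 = 0.00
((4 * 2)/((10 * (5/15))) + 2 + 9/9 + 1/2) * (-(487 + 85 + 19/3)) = -20473/6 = -3412.17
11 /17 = 0.65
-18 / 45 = -2 / 5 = -0.40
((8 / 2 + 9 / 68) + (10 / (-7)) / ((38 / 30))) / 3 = 27173 / 27132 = 1.00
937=937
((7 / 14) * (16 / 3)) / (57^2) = 8 / 9747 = 0.00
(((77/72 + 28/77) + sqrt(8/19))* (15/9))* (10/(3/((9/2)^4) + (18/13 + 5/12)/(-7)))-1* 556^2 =-27079714741/87571-1061424* sqrt(38)/151259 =-309274.79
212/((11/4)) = 77.09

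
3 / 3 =1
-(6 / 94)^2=-0.00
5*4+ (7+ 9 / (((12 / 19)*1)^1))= 165 / 4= 41.25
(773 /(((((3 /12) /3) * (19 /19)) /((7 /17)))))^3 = 273764001365568 /4913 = 55722369502.46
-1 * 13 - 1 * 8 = -21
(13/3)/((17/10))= 130/51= 2.55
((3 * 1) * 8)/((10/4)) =48/5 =9.60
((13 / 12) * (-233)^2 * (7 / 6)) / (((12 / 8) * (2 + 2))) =11435.88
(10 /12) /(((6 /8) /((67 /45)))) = 1.65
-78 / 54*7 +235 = 2024 / 9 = 224.89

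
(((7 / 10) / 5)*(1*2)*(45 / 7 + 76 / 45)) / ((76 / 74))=94609 / 42750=2.21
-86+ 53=-33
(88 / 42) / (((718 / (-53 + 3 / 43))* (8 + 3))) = -4552 / 324177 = -0.01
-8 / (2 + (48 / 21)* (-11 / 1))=28 / 81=0.35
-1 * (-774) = 774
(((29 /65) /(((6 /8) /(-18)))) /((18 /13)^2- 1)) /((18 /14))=-21112 /2325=-9.08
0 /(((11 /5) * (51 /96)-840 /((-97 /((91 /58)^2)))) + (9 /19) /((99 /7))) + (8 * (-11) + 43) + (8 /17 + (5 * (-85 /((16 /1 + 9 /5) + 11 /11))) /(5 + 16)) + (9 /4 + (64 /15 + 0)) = -13117567 /335580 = -39.09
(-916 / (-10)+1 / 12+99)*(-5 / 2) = -11441 / 24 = -476.71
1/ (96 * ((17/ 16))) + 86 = 8773/ 102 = 86.01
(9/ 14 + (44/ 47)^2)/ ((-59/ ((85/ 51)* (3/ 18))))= -234925/ 32843412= -0.01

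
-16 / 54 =-8 / 27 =-0.30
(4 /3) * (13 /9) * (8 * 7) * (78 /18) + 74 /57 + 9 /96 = 23085001 /49248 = 468.75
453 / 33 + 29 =470 / 11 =42.73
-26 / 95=-0.27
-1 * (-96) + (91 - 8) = 179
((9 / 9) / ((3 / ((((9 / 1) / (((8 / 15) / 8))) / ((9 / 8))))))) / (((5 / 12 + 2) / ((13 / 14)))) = 3120 / 203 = 15.37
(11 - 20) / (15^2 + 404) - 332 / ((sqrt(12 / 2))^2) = -104441 / 1887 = -55.35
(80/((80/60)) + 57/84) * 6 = 5097/14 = 364.07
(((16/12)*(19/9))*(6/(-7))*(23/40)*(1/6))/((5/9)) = -437/1050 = -0.42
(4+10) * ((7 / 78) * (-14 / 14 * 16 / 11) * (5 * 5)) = -45.69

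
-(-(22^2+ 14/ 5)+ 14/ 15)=7288/ 15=485.87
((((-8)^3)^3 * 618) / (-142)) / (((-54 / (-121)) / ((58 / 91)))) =48509910777856 / 58149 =834234651.98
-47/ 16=-2.94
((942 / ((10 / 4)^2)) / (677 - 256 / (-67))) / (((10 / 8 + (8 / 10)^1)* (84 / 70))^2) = 1683040 / 46007289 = 0.04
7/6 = 1.17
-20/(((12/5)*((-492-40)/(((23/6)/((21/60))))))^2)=-0.00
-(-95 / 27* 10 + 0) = 950 / 27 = 35.19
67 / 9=7.44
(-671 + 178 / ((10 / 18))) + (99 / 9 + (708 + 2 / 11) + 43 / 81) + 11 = 1693402 / 4455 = 380.11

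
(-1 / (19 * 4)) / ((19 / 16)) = -4 / 361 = -0.01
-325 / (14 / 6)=-975 / 7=-139.29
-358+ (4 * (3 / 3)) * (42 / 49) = -2482 / 7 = -354.57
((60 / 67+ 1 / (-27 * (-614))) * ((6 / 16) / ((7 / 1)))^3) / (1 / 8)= 994747 / 903061376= 0.00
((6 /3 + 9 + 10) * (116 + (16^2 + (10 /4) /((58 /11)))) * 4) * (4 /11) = 11377.39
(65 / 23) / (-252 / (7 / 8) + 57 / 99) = -429 / 43631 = -0.01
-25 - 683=-708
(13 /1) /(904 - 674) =13 /230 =0.06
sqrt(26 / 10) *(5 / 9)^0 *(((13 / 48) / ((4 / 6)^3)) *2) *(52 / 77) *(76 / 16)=28899 *sqrt(65) / 24640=9.46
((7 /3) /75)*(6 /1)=14 /75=0.19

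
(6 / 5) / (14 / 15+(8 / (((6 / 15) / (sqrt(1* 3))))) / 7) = -3087 / 65099+9450* sqrt(3) / 65099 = 0.20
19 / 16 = 1.19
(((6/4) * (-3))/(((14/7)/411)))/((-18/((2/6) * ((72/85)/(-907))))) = -1233/77095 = -0.02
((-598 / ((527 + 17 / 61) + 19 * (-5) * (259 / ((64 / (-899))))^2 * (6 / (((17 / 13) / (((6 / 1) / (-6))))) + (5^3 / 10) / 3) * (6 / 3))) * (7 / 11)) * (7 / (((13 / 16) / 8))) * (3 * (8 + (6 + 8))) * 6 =-132350730043392 / 13509554370186929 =-0.01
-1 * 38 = -38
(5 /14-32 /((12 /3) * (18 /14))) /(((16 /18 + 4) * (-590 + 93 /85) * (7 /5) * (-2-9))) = -0.00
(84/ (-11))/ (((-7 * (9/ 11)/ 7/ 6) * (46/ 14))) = 392/ 23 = 17.04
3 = 3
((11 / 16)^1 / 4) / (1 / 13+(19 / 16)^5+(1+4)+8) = 2342912 / 210447207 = 0.01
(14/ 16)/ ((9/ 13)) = 91/ 72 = 1.26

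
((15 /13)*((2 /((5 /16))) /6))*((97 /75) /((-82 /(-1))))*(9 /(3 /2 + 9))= 1552 /93275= 0.02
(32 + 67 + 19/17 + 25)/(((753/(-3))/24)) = -51048/4267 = -11.96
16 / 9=1.78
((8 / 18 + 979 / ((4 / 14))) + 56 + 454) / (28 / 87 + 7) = 2055085 / 3822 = 537.70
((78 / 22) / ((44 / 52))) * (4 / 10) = 1014 / 605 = 1.68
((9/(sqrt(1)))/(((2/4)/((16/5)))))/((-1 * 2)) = -144/5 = -28.80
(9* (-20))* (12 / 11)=-2160 / 11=-196.36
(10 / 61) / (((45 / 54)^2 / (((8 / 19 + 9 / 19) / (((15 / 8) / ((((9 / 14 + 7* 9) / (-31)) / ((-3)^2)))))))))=-161568 / 6287575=-0.03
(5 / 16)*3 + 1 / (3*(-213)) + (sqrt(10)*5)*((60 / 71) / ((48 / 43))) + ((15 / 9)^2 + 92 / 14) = 736087 / 71568 + 1075*sqrt(10) / 284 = 22.26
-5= -5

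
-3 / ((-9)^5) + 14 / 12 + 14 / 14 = 2.17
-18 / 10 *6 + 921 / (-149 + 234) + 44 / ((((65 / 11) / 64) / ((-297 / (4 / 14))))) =-109478469 / 221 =-495377.69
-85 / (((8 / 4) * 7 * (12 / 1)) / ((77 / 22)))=-85 / 48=-1.77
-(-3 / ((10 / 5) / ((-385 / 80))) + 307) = -10055 / 32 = -314.22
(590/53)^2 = 348100/2809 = 123.92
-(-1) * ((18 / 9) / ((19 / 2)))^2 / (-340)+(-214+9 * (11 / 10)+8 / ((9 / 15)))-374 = -20795843 / 36822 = -564.77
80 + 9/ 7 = 569/ 7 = 81.29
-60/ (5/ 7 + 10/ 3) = -252/ 17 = -14.82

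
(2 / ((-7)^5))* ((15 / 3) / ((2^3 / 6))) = -15 / 33614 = -0.00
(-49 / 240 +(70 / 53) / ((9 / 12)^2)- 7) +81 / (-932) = -43950203 / 8891280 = -4.94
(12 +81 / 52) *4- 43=146 / 13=11.23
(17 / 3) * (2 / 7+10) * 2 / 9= 272 / 21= 12.95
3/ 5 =0.60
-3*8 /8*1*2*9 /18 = -3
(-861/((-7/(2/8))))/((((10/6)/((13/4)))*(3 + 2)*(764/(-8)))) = -0.13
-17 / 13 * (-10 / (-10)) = -17 / 13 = -1.31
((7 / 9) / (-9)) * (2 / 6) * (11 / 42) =-11 / 1458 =-0.01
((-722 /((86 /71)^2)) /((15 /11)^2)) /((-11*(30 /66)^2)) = 116.44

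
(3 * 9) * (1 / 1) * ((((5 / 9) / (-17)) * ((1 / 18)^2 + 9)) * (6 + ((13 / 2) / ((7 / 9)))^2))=-72268675 / 119952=-602.48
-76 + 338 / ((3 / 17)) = 5518 / 3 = 1839.33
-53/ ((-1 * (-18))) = -2.94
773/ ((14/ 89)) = 68797/ 14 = 4914.07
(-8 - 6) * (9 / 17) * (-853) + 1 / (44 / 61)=4730069 / 748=6323.62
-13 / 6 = -2.17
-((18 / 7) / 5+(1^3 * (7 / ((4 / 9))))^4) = -551358243 / 8960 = -61535.52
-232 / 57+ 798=45254 / 57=793.93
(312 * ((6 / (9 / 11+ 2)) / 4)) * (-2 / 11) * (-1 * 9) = 8424 / 31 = 271.74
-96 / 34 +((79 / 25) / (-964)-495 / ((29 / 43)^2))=-375953971763 / 344557700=-1091.12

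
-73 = -73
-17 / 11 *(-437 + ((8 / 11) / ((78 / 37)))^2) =1366868221 / 2024451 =675.18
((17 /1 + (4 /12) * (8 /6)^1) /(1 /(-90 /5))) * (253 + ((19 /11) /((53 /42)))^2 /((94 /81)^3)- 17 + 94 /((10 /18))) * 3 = -67546676921433879 /176441478235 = -382827.65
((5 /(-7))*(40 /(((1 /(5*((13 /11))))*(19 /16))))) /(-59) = 208000 /86317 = 2.41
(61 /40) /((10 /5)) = 61 /80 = 0.76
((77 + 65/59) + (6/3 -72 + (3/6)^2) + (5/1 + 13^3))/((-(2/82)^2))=-876881883/236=-3715601.20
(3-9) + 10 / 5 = -4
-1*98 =-98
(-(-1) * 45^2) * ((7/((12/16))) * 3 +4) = 64800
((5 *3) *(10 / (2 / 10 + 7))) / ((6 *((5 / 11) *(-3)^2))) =275 / 324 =0.85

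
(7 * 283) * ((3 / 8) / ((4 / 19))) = 112917 / 32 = 3528.66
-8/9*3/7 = -0.38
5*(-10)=-50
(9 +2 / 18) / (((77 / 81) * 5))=738 / 385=1.92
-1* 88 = -88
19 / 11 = 1.73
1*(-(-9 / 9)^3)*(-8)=-8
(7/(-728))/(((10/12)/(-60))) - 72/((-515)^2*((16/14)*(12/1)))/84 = 38192387/55166800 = 0.69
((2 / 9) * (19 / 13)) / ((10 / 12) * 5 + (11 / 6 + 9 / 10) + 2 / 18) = 380 / 8203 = 0.05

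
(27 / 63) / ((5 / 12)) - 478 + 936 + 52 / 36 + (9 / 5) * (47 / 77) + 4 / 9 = 228698 / 495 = 462.02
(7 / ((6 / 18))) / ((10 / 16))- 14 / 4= 301 / 10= 30.10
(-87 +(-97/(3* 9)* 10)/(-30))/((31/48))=-111200/837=-132.86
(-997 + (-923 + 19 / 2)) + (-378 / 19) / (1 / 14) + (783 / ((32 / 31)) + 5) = -866701 / 608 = -1425.50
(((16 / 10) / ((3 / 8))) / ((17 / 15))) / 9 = 64 / 153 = 0.42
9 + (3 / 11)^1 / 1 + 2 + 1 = 135 / 11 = 12.27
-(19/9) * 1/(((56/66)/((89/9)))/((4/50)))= -18601/9450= -1.97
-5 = -5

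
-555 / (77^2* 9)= -185 / 17787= -0.01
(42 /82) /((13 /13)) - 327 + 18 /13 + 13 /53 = -9176911 /28249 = -324.86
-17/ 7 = -2.43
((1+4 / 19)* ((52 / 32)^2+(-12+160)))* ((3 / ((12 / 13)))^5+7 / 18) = 741779340203 / 11206656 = 66190.96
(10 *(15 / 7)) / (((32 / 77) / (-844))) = -174075 / 4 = -43518.75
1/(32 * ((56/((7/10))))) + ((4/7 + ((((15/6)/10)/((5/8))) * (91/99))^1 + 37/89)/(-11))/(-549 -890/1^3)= 238040893/499858039296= 0.00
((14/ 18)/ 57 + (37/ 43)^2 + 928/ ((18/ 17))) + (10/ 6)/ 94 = 877.22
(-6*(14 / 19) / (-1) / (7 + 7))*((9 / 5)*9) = 486 / 95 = 5.12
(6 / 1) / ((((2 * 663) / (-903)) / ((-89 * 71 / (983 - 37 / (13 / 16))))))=815151 / 29597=27.54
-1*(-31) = 31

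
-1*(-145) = 145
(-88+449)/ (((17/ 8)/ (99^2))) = 1665016.94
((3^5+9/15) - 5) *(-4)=-4772/5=-954.40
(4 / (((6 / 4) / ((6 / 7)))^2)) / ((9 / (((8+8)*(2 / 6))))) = 1024 / 1323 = 0.77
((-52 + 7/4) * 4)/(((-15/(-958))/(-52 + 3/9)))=1989766/3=663255.33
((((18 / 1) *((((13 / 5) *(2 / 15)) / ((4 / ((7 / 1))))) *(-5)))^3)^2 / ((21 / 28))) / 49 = 720938988.39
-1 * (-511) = 511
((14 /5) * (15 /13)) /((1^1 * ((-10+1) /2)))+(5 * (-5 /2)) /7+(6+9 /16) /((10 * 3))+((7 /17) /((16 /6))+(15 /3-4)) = -167893 /148512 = -1.13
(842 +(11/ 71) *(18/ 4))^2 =14319233569/ 20164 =710138.54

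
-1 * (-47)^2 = -2209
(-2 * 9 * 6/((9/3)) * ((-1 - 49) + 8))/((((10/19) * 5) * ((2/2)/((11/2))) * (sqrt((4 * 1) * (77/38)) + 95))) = 9506574/285535 - 26334 * sqrt(2926)/1427675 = 32.30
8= 8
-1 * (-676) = 676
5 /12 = 0.42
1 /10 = 0.10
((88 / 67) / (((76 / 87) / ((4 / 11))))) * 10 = 6960 / 1273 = 5.47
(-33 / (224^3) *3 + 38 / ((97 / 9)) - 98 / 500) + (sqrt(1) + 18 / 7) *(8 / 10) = 843139444489 / 136278016000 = 6.19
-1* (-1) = 1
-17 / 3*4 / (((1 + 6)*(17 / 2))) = -0.38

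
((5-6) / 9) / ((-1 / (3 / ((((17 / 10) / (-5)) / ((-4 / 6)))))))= 100 / 153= 0.65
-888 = -888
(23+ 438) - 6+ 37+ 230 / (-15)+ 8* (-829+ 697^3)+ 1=8126594489 / 3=2708864829.67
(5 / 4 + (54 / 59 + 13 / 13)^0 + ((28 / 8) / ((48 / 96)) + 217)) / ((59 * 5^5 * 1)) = 181 / 147500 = 0.00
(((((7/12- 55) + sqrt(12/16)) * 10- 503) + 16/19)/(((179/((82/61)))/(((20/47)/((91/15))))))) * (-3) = 1467156300/887310697- 369000 * sqrt(3)/46700563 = 1.64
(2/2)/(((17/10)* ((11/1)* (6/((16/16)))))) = 5/561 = 0.01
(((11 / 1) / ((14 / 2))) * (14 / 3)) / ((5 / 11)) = 242 / 15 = 16.13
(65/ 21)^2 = 9.58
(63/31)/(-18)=-7/62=-0.11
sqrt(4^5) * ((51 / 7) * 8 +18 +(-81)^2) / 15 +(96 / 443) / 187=41054677504 / 2899435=14159.54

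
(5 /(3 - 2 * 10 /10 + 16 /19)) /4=19 /28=0.68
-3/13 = -0.23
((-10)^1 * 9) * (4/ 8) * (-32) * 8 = 11520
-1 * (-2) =2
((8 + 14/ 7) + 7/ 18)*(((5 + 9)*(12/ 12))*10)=1454.44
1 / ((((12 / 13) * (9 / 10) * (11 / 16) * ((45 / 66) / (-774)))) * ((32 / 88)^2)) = -135278 / 9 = -15030.89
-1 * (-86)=86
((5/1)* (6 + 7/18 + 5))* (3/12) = 1025/72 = 14.24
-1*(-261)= 261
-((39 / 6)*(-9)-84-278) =841 / 2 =420.50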